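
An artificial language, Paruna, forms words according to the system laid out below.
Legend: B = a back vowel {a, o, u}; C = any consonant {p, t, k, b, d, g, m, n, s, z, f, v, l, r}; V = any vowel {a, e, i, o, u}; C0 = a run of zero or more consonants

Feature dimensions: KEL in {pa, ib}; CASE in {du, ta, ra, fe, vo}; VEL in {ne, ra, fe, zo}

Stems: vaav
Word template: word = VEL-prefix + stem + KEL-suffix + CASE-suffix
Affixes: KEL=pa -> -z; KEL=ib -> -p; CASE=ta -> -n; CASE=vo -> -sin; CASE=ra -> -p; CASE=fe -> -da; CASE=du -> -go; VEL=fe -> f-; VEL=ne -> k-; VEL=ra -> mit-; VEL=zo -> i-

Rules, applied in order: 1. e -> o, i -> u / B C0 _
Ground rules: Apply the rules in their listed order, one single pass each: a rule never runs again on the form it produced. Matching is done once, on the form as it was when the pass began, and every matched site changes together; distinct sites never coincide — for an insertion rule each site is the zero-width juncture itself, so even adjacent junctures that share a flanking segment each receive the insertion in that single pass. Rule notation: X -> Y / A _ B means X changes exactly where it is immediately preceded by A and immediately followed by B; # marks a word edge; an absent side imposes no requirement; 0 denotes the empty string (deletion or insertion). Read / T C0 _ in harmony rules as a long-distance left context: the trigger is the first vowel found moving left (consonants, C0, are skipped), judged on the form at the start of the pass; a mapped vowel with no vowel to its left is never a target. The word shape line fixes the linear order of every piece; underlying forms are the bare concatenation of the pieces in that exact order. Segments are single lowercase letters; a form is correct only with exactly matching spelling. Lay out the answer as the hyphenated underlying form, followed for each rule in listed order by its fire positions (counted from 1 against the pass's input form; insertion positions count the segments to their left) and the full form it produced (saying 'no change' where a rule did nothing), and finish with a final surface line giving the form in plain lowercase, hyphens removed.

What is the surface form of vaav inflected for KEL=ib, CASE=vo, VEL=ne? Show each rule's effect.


underlying: k-vaav-p-sin
1. e -> o, i -> u / B C0 _: fires at position(s) 8: kvaavpsun
surface: kvaavpsun


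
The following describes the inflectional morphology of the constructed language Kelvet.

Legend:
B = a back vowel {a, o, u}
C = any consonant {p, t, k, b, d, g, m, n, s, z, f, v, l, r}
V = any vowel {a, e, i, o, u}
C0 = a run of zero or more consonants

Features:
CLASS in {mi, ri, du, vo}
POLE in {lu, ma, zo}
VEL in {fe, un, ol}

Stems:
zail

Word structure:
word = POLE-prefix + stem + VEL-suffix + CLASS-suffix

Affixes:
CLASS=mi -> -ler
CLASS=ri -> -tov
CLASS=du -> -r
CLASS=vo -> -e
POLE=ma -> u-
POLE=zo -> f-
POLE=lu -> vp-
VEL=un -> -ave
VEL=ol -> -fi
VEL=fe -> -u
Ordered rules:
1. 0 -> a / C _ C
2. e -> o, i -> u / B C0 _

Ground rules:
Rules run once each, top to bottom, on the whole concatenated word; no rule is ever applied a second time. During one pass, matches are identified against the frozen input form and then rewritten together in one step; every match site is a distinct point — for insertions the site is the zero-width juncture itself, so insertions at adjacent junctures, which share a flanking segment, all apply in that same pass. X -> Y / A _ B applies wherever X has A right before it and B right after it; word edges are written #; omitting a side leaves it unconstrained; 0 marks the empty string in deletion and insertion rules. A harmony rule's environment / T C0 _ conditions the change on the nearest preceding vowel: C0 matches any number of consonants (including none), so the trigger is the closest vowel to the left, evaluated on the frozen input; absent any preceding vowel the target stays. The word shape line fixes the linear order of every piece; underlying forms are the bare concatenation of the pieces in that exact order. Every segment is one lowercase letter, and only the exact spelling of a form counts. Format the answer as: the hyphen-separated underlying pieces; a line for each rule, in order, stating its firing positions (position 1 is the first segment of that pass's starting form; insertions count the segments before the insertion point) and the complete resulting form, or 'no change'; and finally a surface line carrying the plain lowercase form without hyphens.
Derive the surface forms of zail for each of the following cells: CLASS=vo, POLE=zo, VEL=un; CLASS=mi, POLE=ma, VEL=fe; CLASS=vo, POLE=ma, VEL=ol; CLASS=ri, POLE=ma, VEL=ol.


cell CLASS=vo, POLE=zo, VEL=un:
underlying: f-zail-ave-e
1. 0 -> a / C _ C: inserts after position(s) 1: fazailavee
2. e -> o, i -> u / B C0 _: fires at position(s) 5, 9: fazaulavoe
surface: fazaulavoe

cell CLASS=mi, POLE=ma, VEL=fe:
underlying: u-zail-u-ler
1. 0 -> a / C _ C: no change
2. e -> o, i -> u / B C0 _: fires at position(s) 4, 8: uzaululor
surface: uzaululor

cell CLASS=vo, POLE=ma, VEL=ol:
underlying: u-zail-fi-e
1. 0 -> a / C _ C: inserts after position(s) 5: uzailafie
2. e -> o, i -> u / B C0 _: fires at position(s) 4, 8: uzaulafue
surface: uzaulafue

cell CLASS=ri, POLE=ma, VEL=ol:
underlying: u-zail-fi-tov
1. 0 -> a / C _ C: inserts after position(s) 5: uzailafitov
2. e -> o, i -> u / B C0 _: fires at position(s) 4, 8: uzaulafutov
surface: uzaulafutov


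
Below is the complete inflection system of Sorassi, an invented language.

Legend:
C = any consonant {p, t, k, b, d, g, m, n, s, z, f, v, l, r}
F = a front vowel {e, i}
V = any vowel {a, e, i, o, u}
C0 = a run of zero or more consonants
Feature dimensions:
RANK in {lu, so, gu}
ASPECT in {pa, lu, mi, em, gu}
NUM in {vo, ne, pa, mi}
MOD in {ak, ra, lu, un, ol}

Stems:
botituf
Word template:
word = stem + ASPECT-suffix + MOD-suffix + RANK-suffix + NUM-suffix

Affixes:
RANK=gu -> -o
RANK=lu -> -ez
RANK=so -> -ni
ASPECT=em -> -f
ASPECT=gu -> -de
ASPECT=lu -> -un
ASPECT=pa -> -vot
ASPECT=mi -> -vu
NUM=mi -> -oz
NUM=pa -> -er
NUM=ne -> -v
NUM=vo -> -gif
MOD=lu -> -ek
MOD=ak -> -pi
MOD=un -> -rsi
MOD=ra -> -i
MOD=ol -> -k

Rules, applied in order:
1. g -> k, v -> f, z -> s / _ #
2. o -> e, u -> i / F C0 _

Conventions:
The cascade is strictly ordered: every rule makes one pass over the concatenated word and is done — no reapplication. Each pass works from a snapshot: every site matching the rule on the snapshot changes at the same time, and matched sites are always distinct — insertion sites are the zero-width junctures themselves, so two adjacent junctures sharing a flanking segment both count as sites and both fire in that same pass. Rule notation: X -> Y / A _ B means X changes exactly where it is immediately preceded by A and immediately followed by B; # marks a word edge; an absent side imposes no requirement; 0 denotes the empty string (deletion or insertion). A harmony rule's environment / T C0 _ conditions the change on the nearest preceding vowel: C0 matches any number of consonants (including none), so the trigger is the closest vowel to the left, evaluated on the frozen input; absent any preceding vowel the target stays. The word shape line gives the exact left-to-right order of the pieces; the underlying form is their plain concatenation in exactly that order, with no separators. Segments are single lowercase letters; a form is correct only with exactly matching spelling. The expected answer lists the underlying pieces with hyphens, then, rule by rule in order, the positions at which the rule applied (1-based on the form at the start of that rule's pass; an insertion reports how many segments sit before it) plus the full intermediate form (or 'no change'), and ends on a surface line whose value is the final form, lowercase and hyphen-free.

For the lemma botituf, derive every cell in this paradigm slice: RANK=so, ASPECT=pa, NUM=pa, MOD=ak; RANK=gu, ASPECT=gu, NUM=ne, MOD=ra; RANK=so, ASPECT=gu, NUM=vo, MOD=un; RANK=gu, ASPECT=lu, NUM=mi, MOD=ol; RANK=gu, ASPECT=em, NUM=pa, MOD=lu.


cell RANK=so, ASPECT=pa, NUM=pa, MOD=ak:
underlying: botituf-vot-pi-ni-er
1. g -> k, v -> f, z -> s / _ #: no change
2. o -> e, u -> i / F C0 _: fires at position(s) 6: botitifvotpinier
surface: botitifvotpinier

cell RANK=gu, ASPECT=gu, NUM=ne, MOD=ra:
underlying: botituf-de-i-o-v
1. g -> k, v -> f, z -> s / _ #: fires at position(s) 12: botitufdeiof
2. o -> e, u -> i / F C0 _: fires at position(s) 6, 11: botitifdeief
surface: botitifdeief

cell RANK=so, ASPECT=gu, NUM=vo, MOD=un:
underlying: botituf-de-rsi-ni-gif
1. g -> k, v -> f, z -> s / _ #: no change
2. o -> e, u -> i / F C0 _: fires at position(s) 6: botitifdersinigif
surface: botitifdersinigif

cell RANK=gu, ASPECT=lu, NUM=mi, MOD=ol:
underlying: botituf-un-k-o-oz
1. g -> k, v -> f, z -> s / _ #: fires at position(s) 13: botitufunkoos
2. o -> e, u -> i / F C0 _: fires at position(s) 6: botitifunkoos
surface: botitifunkoos

cell RANK=gu, ASPECT=em, NUM=pa, MOD=lu:
underlying: botituf-f-ek-o-er
1. g -> k, v -> f, z -> s / _ #: no change
2. o -> e, u -> i / F C0 _: fires at position(s) 6, 11: botitiffekeer
surface: botitiffekeer


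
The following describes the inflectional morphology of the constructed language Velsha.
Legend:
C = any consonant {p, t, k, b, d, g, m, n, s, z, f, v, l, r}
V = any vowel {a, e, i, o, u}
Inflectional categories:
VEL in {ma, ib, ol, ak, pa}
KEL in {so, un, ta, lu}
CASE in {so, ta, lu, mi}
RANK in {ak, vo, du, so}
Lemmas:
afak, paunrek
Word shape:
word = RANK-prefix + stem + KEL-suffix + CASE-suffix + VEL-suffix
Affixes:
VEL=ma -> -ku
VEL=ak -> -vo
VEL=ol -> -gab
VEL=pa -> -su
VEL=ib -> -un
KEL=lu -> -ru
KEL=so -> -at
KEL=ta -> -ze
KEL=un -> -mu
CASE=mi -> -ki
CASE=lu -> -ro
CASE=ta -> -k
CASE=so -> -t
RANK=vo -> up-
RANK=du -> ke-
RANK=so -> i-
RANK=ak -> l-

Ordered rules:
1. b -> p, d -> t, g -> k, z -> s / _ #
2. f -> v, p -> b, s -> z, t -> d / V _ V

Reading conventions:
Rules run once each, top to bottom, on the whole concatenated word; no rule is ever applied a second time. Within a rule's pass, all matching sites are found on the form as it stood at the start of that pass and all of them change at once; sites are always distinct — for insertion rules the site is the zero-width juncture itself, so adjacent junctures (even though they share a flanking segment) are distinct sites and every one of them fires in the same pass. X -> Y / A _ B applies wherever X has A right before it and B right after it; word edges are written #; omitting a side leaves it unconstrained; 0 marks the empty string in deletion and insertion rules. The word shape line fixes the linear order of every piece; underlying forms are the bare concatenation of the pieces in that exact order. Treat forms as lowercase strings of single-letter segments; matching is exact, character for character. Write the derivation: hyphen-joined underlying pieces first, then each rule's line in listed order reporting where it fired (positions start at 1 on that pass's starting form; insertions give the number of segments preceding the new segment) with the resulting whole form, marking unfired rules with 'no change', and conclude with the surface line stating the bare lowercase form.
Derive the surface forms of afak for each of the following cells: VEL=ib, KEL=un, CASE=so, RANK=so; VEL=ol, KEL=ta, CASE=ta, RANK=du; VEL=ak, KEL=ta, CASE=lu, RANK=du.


cell VEL=ib, KEL=un, CASE=so, RANK=so:
underlying: i-afak-mu-t-un
1. b -> p, d -> t, g -> k, z -> s / _ #: no change
2. f -> v, p -> b, s -> z, t -> d / V _ V: fires at position(s) 3, 8: iavakmudun
surface: iavakmudun

cell VEL=ol, KEL=ta, CASE=ta, RANK=du:
underlying: ke-afak-ze-k-gab
1. b -> p, d -> t, g -> k, z -> s / _ #: fires at position(s) 12: keafakzekgap
2. f -> v, p -> b, s -> z, t -> d / V _ V: fires at position(s) 4: keavakzekgap
surface: keavakzekgap

cell VEL=ak, KEL=ta, CASE=lu, RANK=du:
underlying: ke-afak-ze-ro-vo
1. b -> p, d -> t, g -> k, z -> s / _ #: no change
2. f -> v, p -> b, s -> z, t -> d / V _ V: fires at position(s) 4: keavakzerovo
surface: keavakzerovo


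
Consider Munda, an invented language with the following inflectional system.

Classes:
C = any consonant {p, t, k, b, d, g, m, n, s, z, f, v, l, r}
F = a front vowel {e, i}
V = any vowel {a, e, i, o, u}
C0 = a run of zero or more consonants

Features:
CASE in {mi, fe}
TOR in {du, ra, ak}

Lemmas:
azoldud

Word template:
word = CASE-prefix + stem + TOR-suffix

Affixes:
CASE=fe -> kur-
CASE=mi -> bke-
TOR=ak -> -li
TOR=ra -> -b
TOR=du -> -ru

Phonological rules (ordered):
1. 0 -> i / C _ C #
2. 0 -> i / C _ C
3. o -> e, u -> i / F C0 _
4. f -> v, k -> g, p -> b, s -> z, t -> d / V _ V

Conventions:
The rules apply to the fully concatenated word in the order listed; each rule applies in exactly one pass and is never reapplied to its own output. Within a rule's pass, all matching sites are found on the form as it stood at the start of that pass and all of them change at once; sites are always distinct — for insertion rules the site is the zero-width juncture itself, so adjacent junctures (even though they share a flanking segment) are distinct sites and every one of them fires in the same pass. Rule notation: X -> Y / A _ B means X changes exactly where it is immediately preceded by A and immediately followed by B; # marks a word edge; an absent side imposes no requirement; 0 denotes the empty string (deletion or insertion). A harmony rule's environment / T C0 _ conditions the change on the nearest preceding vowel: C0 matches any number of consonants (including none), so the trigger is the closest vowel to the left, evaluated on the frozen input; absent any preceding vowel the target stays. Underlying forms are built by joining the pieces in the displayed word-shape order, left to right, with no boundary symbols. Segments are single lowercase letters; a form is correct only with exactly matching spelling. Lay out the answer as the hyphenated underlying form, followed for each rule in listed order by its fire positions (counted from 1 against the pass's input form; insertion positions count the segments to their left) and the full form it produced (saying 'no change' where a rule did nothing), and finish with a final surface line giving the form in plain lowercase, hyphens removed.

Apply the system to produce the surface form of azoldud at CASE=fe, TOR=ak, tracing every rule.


underlying: kur-azoldud-li
1. 0 -> i / C _ C #: no change
2. 0 -> i / C _ C: inserts after position(s) 7, 10: kurazolidudili
3. o -> e, u -> i / F C0 _: fires at position(s) 10: kurazolididili
4. f -> v, k -> g, p -> b, s -> z, t -> d / V _ V: no change
surface: kurazolididili


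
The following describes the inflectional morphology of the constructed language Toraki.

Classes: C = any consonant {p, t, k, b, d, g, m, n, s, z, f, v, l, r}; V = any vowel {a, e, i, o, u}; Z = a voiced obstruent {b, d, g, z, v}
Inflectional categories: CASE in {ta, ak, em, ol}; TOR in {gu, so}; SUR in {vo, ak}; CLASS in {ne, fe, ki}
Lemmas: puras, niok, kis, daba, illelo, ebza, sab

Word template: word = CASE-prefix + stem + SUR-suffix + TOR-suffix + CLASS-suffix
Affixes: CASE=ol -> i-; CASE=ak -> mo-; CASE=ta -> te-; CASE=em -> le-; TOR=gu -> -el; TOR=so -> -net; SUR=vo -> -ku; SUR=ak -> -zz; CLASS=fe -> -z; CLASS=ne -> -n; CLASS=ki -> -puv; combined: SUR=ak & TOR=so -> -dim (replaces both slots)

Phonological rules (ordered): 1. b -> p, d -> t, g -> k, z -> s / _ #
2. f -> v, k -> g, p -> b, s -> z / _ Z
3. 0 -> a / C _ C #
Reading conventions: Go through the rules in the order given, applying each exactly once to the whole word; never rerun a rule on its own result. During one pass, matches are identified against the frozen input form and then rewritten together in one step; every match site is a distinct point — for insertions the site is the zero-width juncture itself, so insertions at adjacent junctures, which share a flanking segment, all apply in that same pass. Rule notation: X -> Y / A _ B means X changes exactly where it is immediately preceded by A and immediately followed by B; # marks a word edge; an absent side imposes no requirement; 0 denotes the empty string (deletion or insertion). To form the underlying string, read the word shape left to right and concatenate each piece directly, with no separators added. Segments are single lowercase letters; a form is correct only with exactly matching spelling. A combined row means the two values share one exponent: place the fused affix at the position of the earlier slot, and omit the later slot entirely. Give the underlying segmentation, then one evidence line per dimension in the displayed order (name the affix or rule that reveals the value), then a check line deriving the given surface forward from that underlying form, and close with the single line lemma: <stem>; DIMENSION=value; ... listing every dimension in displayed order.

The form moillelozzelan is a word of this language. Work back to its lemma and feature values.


underlying: mo-illelo-zz-el-n
CASE=ak - signalled by the affix mo-
TOR=gu - signalled by the affix -el
SUR=ak - signalled by the affix -zz
CLASS=ne - signalled by the affix -n
check: moillelozzeln -> moillelozzeln -> moillelozzeln -> moillelozzelan
lemma: illelo; CASE=ak; TOR=gu; SUR=ak; CLASS=ne


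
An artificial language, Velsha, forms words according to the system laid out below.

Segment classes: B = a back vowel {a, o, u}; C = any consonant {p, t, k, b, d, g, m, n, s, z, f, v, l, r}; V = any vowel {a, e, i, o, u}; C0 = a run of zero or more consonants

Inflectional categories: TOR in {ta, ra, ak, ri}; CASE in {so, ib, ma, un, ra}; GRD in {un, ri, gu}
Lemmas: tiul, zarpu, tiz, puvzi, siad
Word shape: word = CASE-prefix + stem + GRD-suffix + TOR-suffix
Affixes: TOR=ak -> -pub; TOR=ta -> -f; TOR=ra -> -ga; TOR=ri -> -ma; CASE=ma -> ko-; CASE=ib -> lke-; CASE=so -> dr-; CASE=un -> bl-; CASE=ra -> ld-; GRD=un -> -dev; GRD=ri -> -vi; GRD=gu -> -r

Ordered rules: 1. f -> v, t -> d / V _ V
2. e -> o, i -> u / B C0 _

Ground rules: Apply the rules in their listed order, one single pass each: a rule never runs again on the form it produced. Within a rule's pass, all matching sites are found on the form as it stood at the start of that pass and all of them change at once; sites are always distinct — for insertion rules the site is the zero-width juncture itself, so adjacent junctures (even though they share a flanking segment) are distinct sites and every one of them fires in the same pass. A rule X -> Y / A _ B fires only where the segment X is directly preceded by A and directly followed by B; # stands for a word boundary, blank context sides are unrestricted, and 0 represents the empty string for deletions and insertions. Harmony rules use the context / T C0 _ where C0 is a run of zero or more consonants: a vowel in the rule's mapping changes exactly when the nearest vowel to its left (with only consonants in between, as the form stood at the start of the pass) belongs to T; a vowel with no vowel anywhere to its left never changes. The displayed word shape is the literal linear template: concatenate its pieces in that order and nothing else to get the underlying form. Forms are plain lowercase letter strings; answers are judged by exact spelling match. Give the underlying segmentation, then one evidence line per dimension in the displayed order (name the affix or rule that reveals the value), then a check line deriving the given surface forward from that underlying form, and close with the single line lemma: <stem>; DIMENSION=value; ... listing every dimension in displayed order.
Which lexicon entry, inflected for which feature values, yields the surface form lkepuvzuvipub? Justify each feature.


underlying: lke-puvzi-vi-pub
TOR=ak - signalled by the affix -pub
CASE=ib - signalled by the affix lke-
GRD=ri - signalled by the affix -vi
check: lkepuvzivipub -> lkepuvzivipub -> lkepuvzuvipub
lemma: puvzi; TOR=ak; CASE=ib; GRD=ri


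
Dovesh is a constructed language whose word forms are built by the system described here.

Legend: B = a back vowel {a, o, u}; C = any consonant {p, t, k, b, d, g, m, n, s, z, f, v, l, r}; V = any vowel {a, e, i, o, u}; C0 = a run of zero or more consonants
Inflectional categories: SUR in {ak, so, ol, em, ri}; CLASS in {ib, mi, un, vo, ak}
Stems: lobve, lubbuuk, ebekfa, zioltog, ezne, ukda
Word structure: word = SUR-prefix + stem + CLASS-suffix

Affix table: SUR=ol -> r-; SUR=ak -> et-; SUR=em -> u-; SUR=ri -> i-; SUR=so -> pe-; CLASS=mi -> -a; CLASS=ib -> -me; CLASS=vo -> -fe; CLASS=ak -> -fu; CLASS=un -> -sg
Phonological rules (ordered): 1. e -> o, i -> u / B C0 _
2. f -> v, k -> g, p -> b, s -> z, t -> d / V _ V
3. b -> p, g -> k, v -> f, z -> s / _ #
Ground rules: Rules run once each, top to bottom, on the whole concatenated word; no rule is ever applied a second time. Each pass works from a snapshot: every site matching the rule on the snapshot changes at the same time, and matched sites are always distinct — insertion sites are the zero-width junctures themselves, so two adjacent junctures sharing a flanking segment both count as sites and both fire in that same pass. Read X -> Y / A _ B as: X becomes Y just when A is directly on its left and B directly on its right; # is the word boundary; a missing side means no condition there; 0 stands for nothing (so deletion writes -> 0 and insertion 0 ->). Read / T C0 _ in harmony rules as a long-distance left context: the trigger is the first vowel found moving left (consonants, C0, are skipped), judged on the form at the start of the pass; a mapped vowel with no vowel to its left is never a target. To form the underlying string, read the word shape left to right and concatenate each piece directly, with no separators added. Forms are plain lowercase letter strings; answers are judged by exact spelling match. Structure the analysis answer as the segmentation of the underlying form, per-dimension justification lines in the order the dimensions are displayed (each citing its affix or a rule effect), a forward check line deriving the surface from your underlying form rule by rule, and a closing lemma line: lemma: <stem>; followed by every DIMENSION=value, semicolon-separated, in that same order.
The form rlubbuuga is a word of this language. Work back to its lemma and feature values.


underlying: r-lubbuuk-a
SUR=ol - signalled by the affix r-
CLASS=mi - signalled by the affix -a
check: rlubbuuka -> rlubbuuka -> rlubbuuga -> rlubbuuga
lemma: lubbuuk; SUR=ol; CLASS=mi


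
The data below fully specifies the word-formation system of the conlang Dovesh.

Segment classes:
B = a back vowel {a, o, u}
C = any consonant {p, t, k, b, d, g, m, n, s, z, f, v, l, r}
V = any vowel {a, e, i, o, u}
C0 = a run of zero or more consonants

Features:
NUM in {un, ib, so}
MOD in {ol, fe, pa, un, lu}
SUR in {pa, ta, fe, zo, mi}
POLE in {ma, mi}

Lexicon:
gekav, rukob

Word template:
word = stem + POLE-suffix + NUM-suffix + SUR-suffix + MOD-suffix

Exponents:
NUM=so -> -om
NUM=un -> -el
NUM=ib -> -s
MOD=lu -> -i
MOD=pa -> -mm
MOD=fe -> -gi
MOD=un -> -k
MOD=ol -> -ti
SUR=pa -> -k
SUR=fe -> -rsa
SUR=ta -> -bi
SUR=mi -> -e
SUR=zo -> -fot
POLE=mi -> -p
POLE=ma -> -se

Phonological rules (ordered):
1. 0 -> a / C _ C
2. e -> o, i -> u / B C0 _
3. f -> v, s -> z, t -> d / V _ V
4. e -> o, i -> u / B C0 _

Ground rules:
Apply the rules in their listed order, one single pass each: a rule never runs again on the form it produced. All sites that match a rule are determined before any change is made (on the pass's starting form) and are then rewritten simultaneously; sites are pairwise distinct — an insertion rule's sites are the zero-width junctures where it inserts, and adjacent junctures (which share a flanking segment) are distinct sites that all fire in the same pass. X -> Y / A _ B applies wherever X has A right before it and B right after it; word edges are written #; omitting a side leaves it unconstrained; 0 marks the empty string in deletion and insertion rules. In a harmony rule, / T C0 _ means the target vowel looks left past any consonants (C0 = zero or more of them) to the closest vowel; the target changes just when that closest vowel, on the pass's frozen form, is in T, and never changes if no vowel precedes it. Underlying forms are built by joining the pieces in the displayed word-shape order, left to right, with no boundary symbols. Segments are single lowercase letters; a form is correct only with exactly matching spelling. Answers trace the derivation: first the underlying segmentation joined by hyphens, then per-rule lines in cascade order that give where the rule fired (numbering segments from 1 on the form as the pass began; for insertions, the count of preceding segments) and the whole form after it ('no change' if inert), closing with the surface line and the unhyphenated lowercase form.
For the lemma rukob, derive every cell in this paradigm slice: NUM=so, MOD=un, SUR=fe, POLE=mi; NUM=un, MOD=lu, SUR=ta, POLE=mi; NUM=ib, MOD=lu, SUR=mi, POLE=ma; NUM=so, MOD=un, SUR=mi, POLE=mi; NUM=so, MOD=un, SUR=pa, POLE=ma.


cell NUM=so, MOD=un, SUR=fe, POLE=mi:
underlying: rukob-p-om-rsa-k
1. 0 -> a / C _ C: inserts after position(s) 5, 8, 9: rukobapomarasak
2. e -> o, i -> u / B C0 _: no change
3. f -> v, s -> z, t -> d / V _ V: fires at position(s) 13: rukobapomarazak
4. e -> o, i -> u / B C0 _: no change
surface: rukobapomarazak

cell NUM=un, MOD=lu, SUR=ta, POLE=mi:
underlying: rukob-p-el-bi-i
1. 0 -> a / C _ C: inserts after position(s) 5, 8: rukobapelabii
2. e -> o, i -> u / B C0 _: fires at position(s) 8, 12: rukobapolabui
3. f -> v, s -> z, t -> d / V _ V: no change
4. e -> o, i -> u / B C0 _: fires at position(s) 13: rukobapolabuu
surface: rukobapolabuu

cell NUM=ib, MOD=lu, SUR=mi, POLE=ma:
underlying: rukob-se-s-e-i
1. 0 -> a / C _ C: inserts after position(s) 5: rukobasesei
2. e -> o, i -> u / B C0 _: fires at position(s) 8: rukobasosei
3. f -> v, s -> z, t -> d / V _ V: fires at position(s) 7, 9: rukobazozei
4. e -> o, i -> u / B C0 _: fires at position(s) 10: rukobazozoi
surface: rukobazozoi

cell NUM=so, MOD=un, SUR=mi, POLE=mi:
underlying: rukob-p-om-e-k
1. 0 -> a / C _ C: inserts after position(s) 5: rukobapomek
2. e -> o, i -> u / B C0 _: fires at position(s) 10: rukobapomok
3. f -> v, s -> z, t -> d / V _ V: no change
4. e -> o, i -> u / B C0 _: no change
surface: rukobapomok

cell NUM=so, MOD=un, SUR=pa, POLE=ma:
underlying: rukob-se-om-k-k
1. 0 -> a / C _ C: inserts after position(s) 5, 9, 10: rukobaseomakak
2. e -> o, i -> u / B C0 _: fires at position(s) 8: rukobasoomakak
3. f -> v, s -> z, t -> d / V _ V: fires at position(s) 7: rukobazoomakak
4. e -> o, i -> u / B C0 _: no change
surface: rukobazoomakak


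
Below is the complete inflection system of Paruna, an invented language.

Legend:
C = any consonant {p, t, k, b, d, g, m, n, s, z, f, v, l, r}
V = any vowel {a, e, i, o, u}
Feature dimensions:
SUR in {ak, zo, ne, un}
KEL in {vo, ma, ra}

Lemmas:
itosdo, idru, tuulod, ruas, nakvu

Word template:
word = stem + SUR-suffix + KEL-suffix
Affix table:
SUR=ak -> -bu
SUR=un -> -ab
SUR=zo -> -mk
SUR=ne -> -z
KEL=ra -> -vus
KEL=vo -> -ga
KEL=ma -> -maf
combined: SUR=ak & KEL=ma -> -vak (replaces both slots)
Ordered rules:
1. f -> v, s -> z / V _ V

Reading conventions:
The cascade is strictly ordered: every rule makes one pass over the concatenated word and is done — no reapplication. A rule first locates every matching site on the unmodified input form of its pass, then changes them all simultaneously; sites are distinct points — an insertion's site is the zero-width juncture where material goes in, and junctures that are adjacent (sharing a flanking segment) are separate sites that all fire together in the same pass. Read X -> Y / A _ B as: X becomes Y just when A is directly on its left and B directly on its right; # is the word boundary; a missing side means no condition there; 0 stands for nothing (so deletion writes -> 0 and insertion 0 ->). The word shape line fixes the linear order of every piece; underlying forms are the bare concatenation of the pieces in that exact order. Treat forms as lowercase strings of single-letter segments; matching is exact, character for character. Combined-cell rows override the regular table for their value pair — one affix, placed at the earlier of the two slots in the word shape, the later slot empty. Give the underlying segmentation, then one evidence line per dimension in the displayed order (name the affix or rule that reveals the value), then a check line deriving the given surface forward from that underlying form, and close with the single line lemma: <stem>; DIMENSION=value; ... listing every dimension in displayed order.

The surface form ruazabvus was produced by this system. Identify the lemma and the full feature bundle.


underlying: ruas-ab-vus
SUR=un - signalled by the affix -ab
KEL=ra - signalled by the affix -vus
check: ruasabvus -> ruazabvus
lemma: ruas; SUR=un; KEL=ra


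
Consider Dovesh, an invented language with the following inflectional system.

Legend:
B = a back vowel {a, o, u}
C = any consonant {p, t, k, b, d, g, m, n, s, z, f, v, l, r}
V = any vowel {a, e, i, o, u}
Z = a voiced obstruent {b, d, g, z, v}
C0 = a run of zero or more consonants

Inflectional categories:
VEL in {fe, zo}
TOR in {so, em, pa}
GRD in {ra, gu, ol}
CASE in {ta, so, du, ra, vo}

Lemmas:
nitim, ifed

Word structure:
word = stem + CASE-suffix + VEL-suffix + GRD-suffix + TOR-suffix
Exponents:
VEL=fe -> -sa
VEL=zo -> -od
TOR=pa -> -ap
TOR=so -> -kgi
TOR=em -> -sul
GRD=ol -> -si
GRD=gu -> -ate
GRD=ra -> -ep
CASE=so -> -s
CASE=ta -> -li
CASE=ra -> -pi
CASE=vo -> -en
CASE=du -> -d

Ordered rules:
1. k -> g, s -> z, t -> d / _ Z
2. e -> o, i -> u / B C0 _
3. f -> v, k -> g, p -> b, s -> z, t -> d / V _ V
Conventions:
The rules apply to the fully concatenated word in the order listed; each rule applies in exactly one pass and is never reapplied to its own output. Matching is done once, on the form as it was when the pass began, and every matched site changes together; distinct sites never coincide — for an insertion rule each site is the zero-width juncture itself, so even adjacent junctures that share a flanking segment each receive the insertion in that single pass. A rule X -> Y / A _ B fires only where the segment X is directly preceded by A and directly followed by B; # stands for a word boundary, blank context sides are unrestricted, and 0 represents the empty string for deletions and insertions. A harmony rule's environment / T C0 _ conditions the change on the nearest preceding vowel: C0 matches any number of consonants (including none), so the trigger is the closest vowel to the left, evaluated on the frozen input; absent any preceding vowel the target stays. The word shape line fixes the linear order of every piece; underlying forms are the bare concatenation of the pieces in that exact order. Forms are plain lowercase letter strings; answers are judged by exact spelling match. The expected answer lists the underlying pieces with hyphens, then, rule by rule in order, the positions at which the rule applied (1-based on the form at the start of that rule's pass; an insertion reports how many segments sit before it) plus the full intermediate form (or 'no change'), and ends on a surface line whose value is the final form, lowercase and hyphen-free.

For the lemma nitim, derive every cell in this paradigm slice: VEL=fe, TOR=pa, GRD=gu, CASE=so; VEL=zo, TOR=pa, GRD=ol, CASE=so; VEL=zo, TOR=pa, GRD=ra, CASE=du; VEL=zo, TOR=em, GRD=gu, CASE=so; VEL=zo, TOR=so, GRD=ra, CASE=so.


cell VEL=fe, TOR=pa, GRD=gu, CASE=so:
underlying: nitim-s-sa-ate-ap
1. k -> g, s -> z, t -> d / _ Z: no change
2. e -> o, i -> u / B C0 _: fires at position(s) 11: nitimssaatoap
3. f -> v, k -> g, p -> b, s -> z, t -> d / V _ V: fires at position(s) 3, 10: nidimssaadoap
surface: nidimssaadoap

cell VEL=zo, TOR=pa, GRD=ol, CASE=so:
underlying: nitim-s-od-si-ap
1. k -> g, s -> z, t -> d / _ Z: no change
2. e -> o, i -> u / B C0 _: fires at position(s) 10: nitimsodsuap
3. f -> v, k -> g, p -> b, s -> z, t -> d / V _ V: fires at position(s) 3: nidimsodsuap
surface: nidimsodsuap

cell VEL=zo, TOR=pa, GRD=ra, CASE=du:
underlying: nitim-d-od-ep-ap
1. k -> g, s -> z, t -> d / _ Z: no change
2. e -> o, i -> u / B C0 _: fires at position(s) 9: nitimdodopap
3. f -> v, k -> g, p -> b, s -> z, t -> d / V _ V: fires at position(s) 3, 10: nidimdodobap
surface: nidimdodobap

cell VEL=zo, TOR=em, GRD=gu, CASE=so:
underlying: nitim-s-od-ate-sul
1. k -> g, s -> z, t -> d / _ Z: no change
2. e -> o, i -> u / B C0 _: fires at position(s) 11: nitimsodatosul
3. f -> v, k -> g, p -> b, s -> z, t -> d / V _ V: fires at position(s) 3, 10, 12: nidimsodadozul
surface: nidimsodadozul

cell VEL=zo, TOR=so, GRD=ra, CASE=so:
underlying: nitim-s-od-ep-kgi
1. k -> g, s -> z, t -> d / _ Z: fires at position(s) 11: nitimsodepggi
2. e -> o, i -> u / B C0 _: fires at position(s) 9: nitimsodopggi
3. f -> v, k -> g, p -> b, s -> z, t -> d / V _ V: fires at position(s) 3: nidimsodopggi
surface: nidimsodopggi


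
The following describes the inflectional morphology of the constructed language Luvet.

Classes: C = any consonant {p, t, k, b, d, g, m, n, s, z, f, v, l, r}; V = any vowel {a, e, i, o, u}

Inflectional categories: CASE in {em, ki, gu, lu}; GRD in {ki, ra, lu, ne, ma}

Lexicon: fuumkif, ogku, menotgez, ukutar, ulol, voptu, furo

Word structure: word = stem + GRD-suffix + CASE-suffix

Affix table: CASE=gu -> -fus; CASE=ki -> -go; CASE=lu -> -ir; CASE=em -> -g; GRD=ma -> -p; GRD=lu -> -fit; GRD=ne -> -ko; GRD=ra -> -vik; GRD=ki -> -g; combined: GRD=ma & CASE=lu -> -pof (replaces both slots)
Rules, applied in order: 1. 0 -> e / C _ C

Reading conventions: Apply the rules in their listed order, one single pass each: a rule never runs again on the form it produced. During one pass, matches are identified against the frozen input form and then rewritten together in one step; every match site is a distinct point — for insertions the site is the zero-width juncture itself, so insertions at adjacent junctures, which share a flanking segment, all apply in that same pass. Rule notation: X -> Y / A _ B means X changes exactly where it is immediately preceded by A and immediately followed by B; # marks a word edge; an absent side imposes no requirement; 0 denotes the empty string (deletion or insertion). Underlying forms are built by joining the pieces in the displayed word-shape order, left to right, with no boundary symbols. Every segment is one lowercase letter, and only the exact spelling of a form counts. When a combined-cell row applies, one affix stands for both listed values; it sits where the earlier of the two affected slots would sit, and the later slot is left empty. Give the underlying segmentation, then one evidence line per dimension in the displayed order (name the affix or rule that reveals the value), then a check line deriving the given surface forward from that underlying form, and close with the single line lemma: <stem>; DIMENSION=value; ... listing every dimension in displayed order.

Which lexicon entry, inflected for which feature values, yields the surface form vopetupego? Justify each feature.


underlying: voptu-p-go
CASE=ki - signalled by the affix -go
GRD=ma - signalled by the affix -p
check: voptupgo -> vopetupego
lemma: voptu; CASE=ki; GRD=ma


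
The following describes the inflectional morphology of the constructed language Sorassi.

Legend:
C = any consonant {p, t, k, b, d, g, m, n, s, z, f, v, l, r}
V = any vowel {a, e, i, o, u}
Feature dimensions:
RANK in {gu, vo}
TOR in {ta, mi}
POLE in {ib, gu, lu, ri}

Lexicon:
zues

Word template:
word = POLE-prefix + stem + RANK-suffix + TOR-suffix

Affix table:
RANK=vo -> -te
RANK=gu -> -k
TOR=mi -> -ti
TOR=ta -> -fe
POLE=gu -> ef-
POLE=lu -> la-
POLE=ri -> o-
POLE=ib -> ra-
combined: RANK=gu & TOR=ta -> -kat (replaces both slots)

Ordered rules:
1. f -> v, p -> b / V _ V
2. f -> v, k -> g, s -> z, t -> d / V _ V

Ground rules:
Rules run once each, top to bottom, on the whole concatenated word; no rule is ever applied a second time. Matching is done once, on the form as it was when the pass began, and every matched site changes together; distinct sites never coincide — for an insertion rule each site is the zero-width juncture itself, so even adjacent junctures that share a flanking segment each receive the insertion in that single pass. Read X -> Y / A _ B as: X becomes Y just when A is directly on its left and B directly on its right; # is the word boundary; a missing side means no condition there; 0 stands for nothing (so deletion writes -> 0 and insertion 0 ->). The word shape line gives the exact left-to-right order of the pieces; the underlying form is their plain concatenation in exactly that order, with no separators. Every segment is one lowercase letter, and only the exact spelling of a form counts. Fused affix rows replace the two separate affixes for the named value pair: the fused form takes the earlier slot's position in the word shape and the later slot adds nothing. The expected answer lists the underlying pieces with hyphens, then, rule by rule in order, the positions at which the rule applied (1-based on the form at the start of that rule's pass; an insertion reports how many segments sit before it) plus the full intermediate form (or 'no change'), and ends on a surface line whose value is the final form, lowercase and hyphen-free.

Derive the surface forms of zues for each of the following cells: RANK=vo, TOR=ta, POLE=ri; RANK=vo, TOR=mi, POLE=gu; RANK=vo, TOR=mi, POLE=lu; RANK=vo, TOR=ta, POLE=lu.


cell RANK=vo, TOR=ta, POLE=ri:
underlying: o-zues-te-fe
1. f -> v, p -> b / V _ V: fires at position(s) 8: ozuesteve
2. f -> v, k -> g, s -> z, t -> d / V _ V: no change
surface: ozuesteve

cell RANK=vo, TOR=mi, POLE=gu:
underlying: ef-zues-te-ti
1. f -> v, p -> b / V _ V: no change
2. f -> v, k -> g, s -> z, t -> d / V _ V: fires at position(s) 9: efzuestedi
surface: efzuestedi

cell RANK=vo, TOR=mi, POLE=lu:
underlying: la-zues-te-ti
1. f -> v, p -> b / V _ V: no change
2. f -> v, k -> g, s -> z, t -> d / V _ V: fires at position(s) 9: lazuestedi
surface: lazuestedi

cell RANK=vo, TOR=ta, POLE=lu:
underlying: la-zues-te-fe
1. f -> v, p -> b / V _ V: fires at position(s) 9: lazuesteve
2. f -> v, k -> g, s -> z, t -> d / V _ V: no change
surface: lazuesteve


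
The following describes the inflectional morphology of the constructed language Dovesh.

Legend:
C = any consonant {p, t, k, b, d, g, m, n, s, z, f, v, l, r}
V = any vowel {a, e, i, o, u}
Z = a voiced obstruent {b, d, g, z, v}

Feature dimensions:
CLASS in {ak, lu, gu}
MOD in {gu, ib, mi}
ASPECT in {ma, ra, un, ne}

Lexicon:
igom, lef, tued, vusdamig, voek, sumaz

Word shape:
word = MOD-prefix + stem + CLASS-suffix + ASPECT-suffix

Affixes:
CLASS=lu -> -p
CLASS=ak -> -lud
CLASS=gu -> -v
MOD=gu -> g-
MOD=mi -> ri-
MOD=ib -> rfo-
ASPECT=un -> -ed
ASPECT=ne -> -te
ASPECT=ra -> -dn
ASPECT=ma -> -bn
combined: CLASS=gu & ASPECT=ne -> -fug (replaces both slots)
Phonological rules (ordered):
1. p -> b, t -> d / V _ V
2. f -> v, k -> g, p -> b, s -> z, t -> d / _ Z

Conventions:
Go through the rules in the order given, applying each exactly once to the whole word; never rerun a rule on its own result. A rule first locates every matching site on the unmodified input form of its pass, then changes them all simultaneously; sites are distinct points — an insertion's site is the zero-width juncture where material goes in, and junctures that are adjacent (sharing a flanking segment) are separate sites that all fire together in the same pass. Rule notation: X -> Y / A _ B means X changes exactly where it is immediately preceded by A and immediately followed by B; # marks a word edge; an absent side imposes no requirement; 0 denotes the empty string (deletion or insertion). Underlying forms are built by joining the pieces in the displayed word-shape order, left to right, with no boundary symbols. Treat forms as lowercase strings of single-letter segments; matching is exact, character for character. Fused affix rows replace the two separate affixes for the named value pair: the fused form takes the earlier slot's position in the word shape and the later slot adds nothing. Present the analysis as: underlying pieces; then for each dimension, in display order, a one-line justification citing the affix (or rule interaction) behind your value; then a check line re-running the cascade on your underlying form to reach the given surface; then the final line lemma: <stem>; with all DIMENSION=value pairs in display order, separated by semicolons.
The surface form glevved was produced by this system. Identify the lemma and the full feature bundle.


underlying: g-lef-v-ed
CLASS=gu - signalled by the affix -v
MOD=gu - signalled by the affix g-
ASPECT=un - signalled by the affix -ed
check: glefved -> glefved -> glevved
lemma: lef; CLASS=gu; MOD=gu; ASPECT=un
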